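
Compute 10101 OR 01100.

OR: 1 when either bit is 1
  10101
| 01100
-------
  11101
Decimal: 21 | 12 = 29



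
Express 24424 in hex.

Using repeated division by 16 (digits 10–15 are A–F):
24424 ÷ 16 = 1526 remainder 8
1526 ÷ 16 = 95 remainder 6
95 ÷ 16 = 5 remainder 15 (F)
5 ÷ 16 = 0 remainder 5
Reading remainders bottom to top: 5F68



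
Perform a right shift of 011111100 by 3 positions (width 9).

Original: 011111100 (decimal 252)
Shift right by 3 positions
Drop the 3 low bits; fill with zeros on the left
Result: 000011111 (decimal 31)
Equivalent: 252 >> 3 = 252 ÷ 2^3 = 31



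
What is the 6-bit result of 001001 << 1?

Original: 001001 (decimal 9)
Shift left by 1 position
Append 1 zero on the right
Result: 010010 (decimal 18)
Equivalent: 9 << 1 = 9 × 2^1 = 18



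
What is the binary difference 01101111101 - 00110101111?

Method 1 - Direct subtraction (column by column from the right: bit − bit − borrow-in; if negative, add 2 and borrow 1 from the next column):
borrow: 01100011100
        01101111101
-       00110101111
-------------------
        00111001110

Method 2 - Add two's complement:
Two's complement of 00110101111: invert → 11001010000, add 1 → 11001010001
  01101111101
+ 11001010001
-------------
 100111001110  (end carry out of the top bit = 1)
Discarding the end carry: 00111001110
Decimal check:
  01101111101 = 512 + 256 + 64 + 32 + 16 + 8 + 4 + 1 = 893
  00110101111 = 256 + 128 + 32 + 8 + 4 + 2 + 1 = 431
  893 - 431 = 462, and 00111001110 = 256 + 128 + 64 + 8 + 4 + 2 = 462 ✓



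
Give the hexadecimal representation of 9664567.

Using repeated division by 16 (digits 10–15 are A–F):
9664567 ÷ 16 = 604035 remainder 7
604035 ÷ 16 = 37752 remainder 3
37752 ÷ 16 = 2359 remainder 8
2359 ÷ 16 = 147 remainder 7
147 ÷ 16 = 9 remainder 3
9 ÷ 16 = 0 remainder 9
Reading remainders bottom to top: 937837



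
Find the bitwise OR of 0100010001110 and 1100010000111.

OR: 1 when either bit is 1
  0100010001110
| 1100010000111
---------------
  1100010001111
Decimal: 2190 | 6279 = 6287



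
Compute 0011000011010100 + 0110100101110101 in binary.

Add column by column from the right: bit + bit + carry-in; write the sum mod 2, carry 1 when the sum is 2 or 3.
carry:  1100001111101000
        0011000011010100
+       0110100101110101
------------------------
       01001101001001001
(the carry out of the leftmost column, 0, becomes the leading bit)
Decimal check:
  0011000011010100 = 8192 + 4096 + 128 + 64 + 16 + 4 = 12500
  0110100101110101 = 16384 + 8192 + 2048 + 256 + 64 + 32 + 16 + 4 + 1 = 26997
  12500 + 26997 = 39497, and 01001101001001001 = 32768 + 4096 + 2048 + 512 + 64 + 8 + 1 = 39497 ✓



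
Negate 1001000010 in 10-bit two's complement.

Original (sign bit 1, negative): 1001000010
Step 1 - Invert all bits: 0110111101
Step 2 - Add 1: 0110111110
Verification: 1001000010 + 0110111110 = 10000000000; discarding the end carry (carry out of the top bit) leaves the 10-bit value 0000000000, as required for x + (-x)



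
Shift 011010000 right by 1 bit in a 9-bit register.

Original: 011010000 (decimal 208)
Shift right by 1 position
Drop the 1 low bit; fill with zero on the left
Result: 001101000 (decimal 104)
Equivalent: 208 >> 1 = 208 ÷ 2^1 = 104



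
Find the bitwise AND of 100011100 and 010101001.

AND: 1 only when both bits are 1
  100011100
& 010101001
-----------
  000001000
Decimal: 284 & 169 = 8



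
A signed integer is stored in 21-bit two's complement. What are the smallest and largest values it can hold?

For 21-bit two's complement:
Minimum: -2^20 = -1048576
Maximum: 2^20 - 1 = 1048575



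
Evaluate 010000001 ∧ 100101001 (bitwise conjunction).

AND: 1 only when both bits are 1
  010000001
& 100101001
-----------
  000000001
Decimal: 129 & 297 = 1



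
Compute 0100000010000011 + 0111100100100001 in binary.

Add column by column from the right: bit + bit + carry-in; write the sum mod 2, carry 1 when the sum is 2 or 3.
carry:  1000000000000110
        0100000010000011
+       0111100100100001
------------------------
       01011100110100100
(the carry out of the leftmost column, 0, becomes the leading bit)
Decimal check:
  0100000010000011 = 16384 + 128 + 2 + 1 = 16515
  0111100100100001 = 16384 + 8192 + 4096 + 2048 + 256 + 32 + 1 = 31009
  16515 + 31009 = 47524, and 01011100110100100 = 32768 + 8192 + 4096 + 2048 + 256 + 128 + 32 + 4 = 47524 ✓



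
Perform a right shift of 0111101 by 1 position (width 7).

Original: 0111101 (decimal 61)
Shift right by 1 position
Drop the 1 low bit; fill with zero on the left
Result: 0011110 (decimal 30)
Equivalent: 61 >> 1 = 61 ÷ 2^1 = 30



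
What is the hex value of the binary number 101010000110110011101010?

Group into 4-bit nibbles from right:
  1010 = A
  1000 = 8
  0110 = 6
  1100 = C
  1110 = E
  1010 = A
Result: A86CEA



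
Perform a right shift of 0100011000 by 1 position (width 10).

Original: 0100011000 (decimal 280)
Shift right by 1 position
Drop the 1 low bit; fill with zero on the left
Result: 0010001100 (decimal 140)
Equivalent: 280 >> 1 = 280 ÷ 2^1 = 140



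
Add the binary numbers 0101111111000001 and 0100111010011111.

Add column by column from the right: bit + bit + carry-in; write the sum mod 2, carry 1 when the sum is 2 or 3.
carry:  1011111100111110
        0101111111000001
+       0100111010011111
------------------------
       01010111001100000
(the carry out of the leftmost column, 0, becomes the leading bit)
Decimal check:
  0101111111000001 = 16384 + 4096 + 2048 + 1024 + 512 + 256 + 128 + 64 + 1 = 24513
  0100111010011111 = 16384 + 2048 + 1024 + 512 + 128 + 16 + 8 + 4 + 2 + 1 = 20127
  24513 + 20127 = 44640, and 01010111001100000 = 32768 + 8192 + 2048 + 1024 + 512 + 64 + 32 = 44640 ✓



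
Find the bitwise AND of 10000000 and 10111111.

AND: 1 only when both bits are 1
  10000000
& 10111111
----------
  10000000
Decimal: 128 & 191 = 128



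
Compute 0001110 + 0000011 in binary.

Add column by column from the right: bit + bit + carry-in; write the sum mod 2, carry 1 when the sum is 2 or 3.
carry:  0011100
        0001110
+       0000011
---------------
       00010001
(the carry out of the leftmost column, 0, becomes the leading bit)
Decimal check:
  0001110 = 8 + 4 + 2 = 14
  0000011 = 2 + 1 = 3
  14 + 3 = 17, and 00010001 = 16 + 1 = 17 ✓



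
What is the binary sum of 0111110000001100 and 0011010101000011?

Add column by column from the right: bit + bit + carry-in; write the sum mod 2, carry 1 when the sum is 2 or 3.
carry:  1111100000000000
        0111110000001100
+       0011010101000011
------------------------
       01011000101001111
(the carry out of the leftmost column, 0, becomes the leading bit)
Decimal check:
  0111110000001100 = 16384 + 8192 + 4096 + 2048 + 1024 + 8 + 4 = 31756
  0011010101000011 = 8192 + 4096 + 1024 + 256 + 64 + 2 + 1 = 13635
  31756 + 13635 = 45391, and 01011000101001111 = 32768 + 8192 + 4096 + 256 + 64 + 8 + 4 + 2 + 1 = 45391 ✓



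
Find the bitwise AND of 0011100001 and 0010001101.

AND: 1 only when both bits are 1
  0011100001
& 0010001101
------------
  0010000001
Decimal: 225 & 141 = 129



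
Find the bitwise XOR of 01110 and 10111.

XOR: 1 when bits differ
  01110
^ 10111
-------
  11001
Decimal: 14 ^ 23 = 25



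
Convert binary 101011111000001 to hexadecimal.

Group into 4-bit nibbles from right:
  0101 = 5
  0111 = 7
  1100 = C
  0001 = 1
Result: 57C1



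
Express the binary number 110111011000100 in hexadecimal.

Group into 4-bit nibbles from right:
  0110 = 6
  1110 = E
  1100 = C
  0100 = 4
Result: 6EC4



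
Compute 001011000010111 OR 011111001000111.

OR: 1 when either bit is 1
  001011000010111
| 011111001000111
-----------------
  011111001010111
Decimal: 5655 | 15943 = 15959



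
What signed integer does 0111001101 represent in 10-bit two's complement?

Binary: 0111001101
Sign bit: 0 (non-negative)
Read directly as an unsigned value:
0111001101 = 256 + 128 + 64 + 8 + 4 + 1 = 461
Value: 461



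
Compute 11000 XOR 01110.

XOR: 1 when bits differ
  11000
^ 01110
-------
  10110
Decimal: 24 ^ 14 = 22



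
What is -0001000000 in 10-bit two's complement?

Original: 0001000000
Step 1 - Invert all bits: 1110111111
Step 2 - Add 1: 1111000000
Verification: 0001000000 + 1111000000 = 10000000000; discarding the end carry (carry out of the top bit) leaves the 10-bit value 0000000000, as required for x + (-x)



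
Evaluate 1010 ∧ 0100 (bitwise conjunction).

AND: 1 only when both bits are 1
  1010
& 0100
------
  0000
Decimal: 10 & 4 = 0



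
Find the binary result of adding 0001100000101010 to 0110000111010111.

Add column by column from the right: bit + bit + carry-in; write the sum mod 2, carry 1 when the sum is 2 or 3.
carry:  0000001111111100
        0001100000101010
+       0110000111010111
------------------------
       00111101000000001
(the carry out of the leftmost column, 0, becomes the leading bit)
Decimal check:
  0001100000101010 = 4096 + 2048 + 32 + 8 + 2 = 6186
  0110000111010111 = 16384 + 8192 + 256 + 128 + 64 + 16 + 4 + 2 + 1 = 25047
  6186 + 25047 = 31233, and 00111101000000001 = 16384 + 8192 + 4096 + 2048 + 512 + 1 = 31233 ✓



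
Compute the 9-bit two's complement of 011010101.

Original: 011010101
Step 1 - Invert all bits: 100101010
Step 2 - Add 1: 100101011
Verification: 011010101 + 100101011 = 1000000000; discarding the end carry (carry out of the top bit) leaves the 9-bit value 000000000, as required for x + (-x)



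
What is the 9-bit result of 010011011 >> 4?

Original: 010011011 (decimal 155)
Shift right by 4 positions
Drop the 4 low bits; fill with zeros on the left
Result: 000001001 (decimal 9)
Equivalent: 155 >> 4 = 155 ÷ 2^4 = 9



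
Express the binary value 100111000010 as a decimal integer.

Sum of powers of 2 for each 1-bit:
2^1 + 2^6 + 2^7 + 2^8 + 2^11
= 2 + 64 + 128 + 256 + 2048
= 2498



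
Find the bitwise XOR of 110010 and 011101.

XOR: 1 when bits differ
  110010
^ 011101
--------
  101111
Decimal: 50 ^ 29 = 47



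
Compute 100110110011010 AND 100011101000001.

AND: 1 only when both bits are 1
  100110110011010
& 100011101000001
-----------------
  100010100000000
Decimal: 19866 & 18241 = 17664



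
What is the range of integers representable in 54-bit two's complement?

For 54-bit two's complement:
Minimum: -2^53 = -9007199254740992
Maximum: 2^53 - 1 = 9007199254740991



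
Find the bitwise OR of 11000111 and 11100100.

OR: 1 when either bit is 1
  11000111
| 11100100
----------
  11100111
Decimal: 199 | 228 = 231



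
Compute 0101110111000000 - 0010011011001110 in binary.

Method 1 - Direct subtraction (column by column from the right: bit − bit − borrow-in; if negative, add 2 and borrow 1 from the next column):
borrow: 0100110111111100
        0101110111000000
-       0010011011001110
------------------------
        0011011011110010

Method 2 - Add two's complement:
Two's complement of 0010011011001110: invert → 1101100100110001, add 1 → 1101100100110010
  0101110111000000
+ 1101100100110010
------------------
 10011011011110010  (end carry out of the top bit = 1)
Discarding the end carry: 0011011011110010
Decimal check:
  0101110111000000 = 16384 + 4096 + 2048 + 1024 + 256 + 128 + 64 = 24000
  0010011011001110 = 8192 + 1024 + 512 + 128 + 64 + 8 + 4 + 2 = 9934
  24000 - 9934 = 14066, and 0011011011110010 = 8192 + 4096 + 1024 + 512 + 128 + 64 + 32 + 16 + 2 = 14066 ✓



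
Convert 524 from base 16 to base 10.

Expand by place value (powers of 16):
524 = 5 × 16^2 + 2 × 16^1 + 4 × 16^0
= 5 × 256 + 2 × 16 + 4 × 1
= 1280 + 32 + 4
= 1316



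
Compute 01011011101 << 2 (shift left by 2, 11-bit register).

Original: 01011011101 (decimal 733)
Shift left by 2 positions
Append 2 zeros on the right and drop the 2 high bits that overflow the 11-bit width
Result: 01101110100 (decimal 884)
Equivalent: 733 << 2 = 733 × 2^2 = 2932, truncated to 11 bits = 884



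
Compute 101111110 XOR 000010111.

XOR: 1 when bits differ
  101111110
^ 000010111
-----------
  101101001
Decimal: 382 ^ 23 = 361



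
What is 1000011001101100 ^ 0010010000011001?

XOR: 1 when bits differ
  1000011001101100
^ 0010010000011001
------------------
  1010001001110101
Decimal: 34412 ^ 9241 = 41589



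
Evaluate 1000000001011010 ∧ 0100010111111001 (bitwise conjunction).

AND: 1 only when both bits are 1
  1000000001011010
& 0100010111111001
------------------
  0000000001011000
Decimal: 32858 & 17913 = 88



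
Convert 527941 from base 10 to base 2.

Using repeated division by 2:
527941 ÷ 2 = 263970 remainder 1
263970 ÷ 2 = 131985 remainder 0
131985 ÷ 2 = 65992 remainder 1
65992 ÷ 2 = 32996 remainder 0
32996 ÷ 2 = 16498 remainder 0
16498 ÷ 2 = 8249 remainder 0
8249 ÷ 2 = 4124 remainder 1
4124 ÷ 2 = 2062 remainder 0
2062 ÷ 2 = 1031 remainder 0
1031 ÷ 2 = 515 remainder 1
515 ÷ 2 = 257 remainder 1
257 ÷ 2 = 128 remainder 1
128 ÷ 2 = 64 remainder 0
64 ÷ 2 = 32 remainder 0
32 ÷ 2 = 16 remainder 0
16 ÷ 2 = 8 remainder 0
8 ÷ 2 = 4 remainder 0
4 ÷ 2 = 2 remainder 0
2 ÷ 2 = 1 remainder 0
1 ÷ 2 = 0 remainder 1
Reading remainders bottom to top: 10000000111001000101



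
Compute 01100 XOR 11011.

XOR: 1 when bits differ
  01100
^ 11011
-------
  10111
Decimal: 12 ^ 27 = 23



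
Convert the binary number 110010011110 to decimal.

Sum of powers of 2 for each 1-bit:
2^1 + 2^2 + 2^3 + 2^4 + 2^7 + 2^10 + 2^11
= 2 + 4 + 8 + 16 + 128 + 1024 + 2048
= 3230



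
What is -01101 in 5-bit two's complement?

Original: 01101
Step 1 - Invert all bits: 10010
Step 2 - Add 1: 10011
Verification: 01101 + 10011 = 100000; discarding the end carry (carry out of the top bit) leaves the 5-bit value 00000, as required for x + (-x)



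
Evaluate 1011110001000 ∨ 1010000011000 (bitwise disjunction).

OR: 1 when either bit is 1
  1011110001000
| 1010000011000
---------------
  1011110011000
Decimal: 6024 | 5144 = 6040



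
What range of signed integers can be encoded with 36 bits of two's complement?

For 36-bit two's complement:
Minimum: -2^35 = -34359738368
Maximum: 2^35 - 1 = 34359738367



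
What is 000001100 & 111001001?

AND: 1 only when both bits are 1
  000001100
& 111001001
-----------
  000001000
Decimal: 12 & 457 = 8



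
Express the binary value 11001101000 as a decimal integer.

Sum of powers of 2 for each 1-bit:
2^3 + 2^5 + 2^6 + 2^9 + 2^10
= 8 + 32 + 64 + 512 + 1024
= 1640



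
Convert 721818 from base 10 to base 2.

Using repeated division by 2:
721818 ÷ 2 = 360909 remainder 0
360909 ÷ 2 = 180454 remainder 1
180454 ÷ 2 = 90227 remainder 0
90227 ÷ 2 = 45113 remainder 1
45113 ÷ 2 = 22556 remainder 1
22556 ÷ 2 = 11278 remainder 0
11278 ÷ 2 = 5639 remainder 0
5639 ÷ 2 = 2819 remainder 1
2819 ÷ 2 = 1409 remainder 1
1409 ÷ 2 = 704 remainder 1
704 ÷ 2 = 352 remainder 0
352 ÷ 2 = 176 remainder 0
176 ÷ 2 = 88 remainder 0
88 ÷ 2 = 44 remainder 0
44 ÷ 2 = 22 remainder 0
22 ÷ 2 = 11 remainder 0
11 ÷ 2 = 5 remainder 1
5 ÷ 2 = 2 remainder 1
2 ÷ 2 = 1 remainder 0
1 ÷ 2 = 0 remainder 1
Reading remainders bottom to top: 10110000001110011010



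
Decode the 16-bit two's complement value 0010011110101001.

Binary: 0010011110101001
Sign bit: 0 (non-negative)
Read directly as an unsigned value:
0010011110101001 = 8192 + 1024 + 512 + 256 + 128 + 32 + 8 + 1 = 10153
Value: 10153



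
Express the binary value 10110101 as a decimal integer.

Sum of powers of 2 for each 1-bit:
2^0 + 2^2 + 2^4 + 2^5 + 2^7
= 1 + 4 + 16 + 32 + 128
= 181



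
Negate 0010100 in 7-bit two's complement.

Original: 0010100
Step 1 - Invert all bits: 1101011
Step 2 - Add 1: 1101100
Verification: 0010100 + 1101100 = 10000000; discarding the end carry (carry out of the top bit) leaves the 7-bit value 0000000, as required for x + (-x)



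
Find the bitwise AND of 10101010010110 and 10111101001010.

AND: 1 only when both bits are 1
  10101010010110
& 10111101001010
----------------
  10101000000010
Decimal: 10902 & 12106 = 10754



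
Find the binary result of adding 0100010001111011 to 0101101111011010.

Add column by column from the right: bit + bit + carry-in; write the sum mod 2, carry 1 when the sum is 2 or 3.
carry:  1011111111110100
        0100010001111011
+       0101101111011010
------------------------
       01010000001010101
(the carry out of the leftmost column, 0, becomes the leading bit)
Decimal check:
  0100010001111011 = 16384 + 1024 + 64 + 32 + 16 + 8 + 2 + 1 = 17531
  0101101111011010 = 16384 + 4096 + 2048 + 512 + 256 + 128 + 64 + 16 + 8 + 2 = 23514
  17531 + 23514 = 41045, and 01010000001010101 = 32768 + 8192 + 64 + 16 + 4 + 1 = 41045 ✓



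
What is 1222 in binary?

Using repeated division by 2:
1222 ÷ 2 = 611 remainder 0
611 ÷ 2 = 305 remainder 1
305 ÷ 2 = 152 remainder 1
152 ÷ 2 = 76 remainder 0
76 ÷ 2 = 38 remainder 0
38 ÷ 2 = 19 remainder 0
19 ÷ 2 = 9 remainder 1
9 ÷ 2 = 4 remainder 1
4 ÷ 2 = 2 remainder 0
2 ÷ 2 = 1 remainder 0
1 ÷ 2 = 0 remainder 1
Reading remainders bottom to top: 10011000110



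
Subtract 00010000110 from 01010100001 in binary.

Method 1 - Direct subtraction (column by column from the right: bit − bit − borrow-in; if negative, add 2 and borrow 1 from the next column):
borrow: 00000111100
        01010100001
-       00010000110
-------------------
        01000011011

Method 2 - Add two's complement:
Two's complement of 00010000110: invert → 11101111001, add 1 → 11101111010
  01010100001
+ 11101111010
-------------
 101000011011  (end carry out of the top bit = 1)
Discarding the end carry: 01000011011
Decimal check:
  01010100001 = 512 + 128 + 32 + 1 = 673
  00010000110 = 128 + 4 + 2 = 134
  673 - 134 = 539, and 01000011011 = 512 + 16 + 8 + 2 + 1 = 539 ✓



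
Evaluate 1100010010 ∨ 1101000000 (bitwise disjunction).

OR: 1 when either bit is 1
  1100010010
| 1101000000
------------
  1101010010
Decimal: 786 | 832 = 850



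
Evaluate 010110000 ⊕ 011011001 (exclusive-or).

XOR: 1 when bits differ
  010110000
^ 011011001
-----------
  001101001
Decimal: 176 ^ 217 = 105



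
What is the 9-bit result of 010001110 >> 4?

Original: 010001110 (decimal 142)
Shift right by 4 positions
Drop the 4 low bits; fill with zeros on the left
Result: 000001000 (decimal 8)
Equivalent: 142 >> 4 = 142 ÷ 2^4 = 8



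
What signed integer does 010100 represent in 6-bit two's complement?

Binary: 010100
Sign bit: 0 (non-negative)
Read directly as an unsigned value:
010100 = 16 + 4 = 20
Value: 20



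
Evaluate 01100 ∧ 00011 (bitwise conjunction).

AND: 1 only when both bits are 1
  01100
& 00011
-------
  00000
Decimal: 12 & 3 = 0



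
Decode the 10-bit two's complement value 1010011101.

Binary: 1010011101
Sign bit: 1 (negative)
Invert: 0101100010
Add 1:  0101100011
Magnitude: 0101100011 = 256 + 64 + 32 + 2 + 1 = 355
Value: -355



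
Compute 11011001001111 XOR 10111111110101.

XOR: 1 when bits differ
  11011001001111
^ 10111111110101
----------------
  01100110111010
Decimal: 13903 ^ 12277 = 6586



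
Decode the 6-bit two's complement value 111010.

Binary: 111010
Sign bit: 1 (negative)
Invert: 000101
Add 1:  000110
Magnitude: 000110 = 4 + 2 = 6
Value: -6



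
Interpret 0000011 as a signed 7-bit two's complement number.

Binary: 0000011
Sign bit: 0 (non-negative)
Read directly as an unsigned value:
0000011 = 2 + 1 = 3
Value: 3



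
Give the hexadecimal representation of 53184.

Using repeated division by 16 (digits 10–15 are A–F):
53184 ÷ 16 = 3324 remainder 0
3324 ÷ 16 = 207 remainder 12 (C)
207 ÷ 16 = 12 remainder 15 (F)
12 ÷ 16 = 0 remainder 12 (C)
Reading remainders bottom to top: CFC0



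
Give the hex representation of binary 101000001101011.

Group into 4-bit nibbles from right:
  0101 = 5
  0000 = 0
  0110 = 6
  1011 = B
Result: 506B



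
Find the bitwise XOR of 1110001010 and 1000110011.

XOR: 1 when bits differ
  1110001010
^ 1000110011
------------
  0110111001
Decimal: 906 ^ 563 = 441



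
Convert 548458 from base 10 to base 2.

Using repeated division by 2:
548458 ÷ 2 = 274229 remainder 0
274229 ÷ 2 = 137114 remainder 1
137114 ÷ 2 = 68557 remainder 0
68557 ÷ 2 = 34278 remainder 1
34278 ÷ 2 = 17139 remainder 0
17139 ÷ 2 = 8569 remainder 1
8569 ÷ 2 = 4284 remainder 1
4284 ÷ 2 = 2142 remainder 0
2142 ÷ 2 = 1071 remainder 0
1071 ÷ 2 = 535 remainder 1
535 ÷ 2 = 267 remainder 1
267 ÷ 2 = 133 remainder 1
133 ÷ 2 = 66 remainder 1
66 ÷ 2 = 33 remainder 0
33 ÷ 2 = 16 remainder 1
16 ÷ 2 = 8 remainder 0
8 ÷ 2 = 4 remainder 0
4 ÷ 2 = 2 remainder 0
2 ÷ 2 = 1 remainder 0
1 ÷ 2 = 0 remainder 1
Reading remainders bottom to top: 10000101111001101010



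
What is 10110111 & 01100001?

AND: 1 only when both bits are 1
  10110111
& 01100001
----------
  00100001
Decimal: 183 & 97 = 33



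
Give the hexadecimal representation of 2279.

Using repeated division by 16 (digits 10–15 are A–F):
2279 ÷ 16 = 142 remainder 7
142 ÷ 16 = 8 remainder 14 (E)
8 ÷ 16 = 0 remainder 8
Reading remainders bottom to top: 8E7



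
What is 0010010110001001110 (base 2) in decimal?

Sum of powers of 2 for each 1-bit:
2^1 + 2^2 + 2^3 + 2^6 + 2^10 + 2^11 + 2^13 + 2^16
= 2 + 4 + 8 + 64 + 1024 + 2048 + 8192 + 65536
= 76878



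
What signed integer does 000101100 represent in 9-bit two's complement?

Binary: 000101100
Sign bit: 0 (non-negative)
Read directly as an unsigned value:
000101100 = 32 + 8 + 4 = 44
Value: 44



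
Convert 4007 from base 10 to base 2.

Using repeated division by 2:
4007 ÷ 2 = 2003 remainder 1
2003 ÷ 2 = 1001 remainder 1
1001 ÷ 2 = 500 remainder 1
500 ÷ 2 = 250 remainder 0
250 ÷ 2 = 125 remainder 0
125 ÷ 2 = 62 remainder 1
62 ÷ 2 = 31 remainder 0
31 ÷ 2 = 15 remainder 1
15 ÷ 2 = 7 remainder 1
7 ÷ 2 = 3 remainder 1
3 ÷ 2 = 1 remainder 1
1 ÷ 2 = 0 remainder 1
Reading remainders bottom to top: 111110100111



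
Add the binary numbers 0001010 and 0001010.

Add column by column from the right: bit + bit + carry-in; write the sum mod 2, carry 1 when the sum is 2 or 3.
carry:  0010100
        0001010
+       0001010
---------------
       00010100
(the carry out of the leftmost column, 0, becomes the leading bit)
Decimal check:
  0001010 = 8 + 2 = 10
  0001010 = 8 + 2 = 10
  10 + 10 = 20, and 00010100 = 16 + 4 = 20 ✓



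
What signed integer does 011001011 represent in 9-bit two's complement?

Binary: 011001011
Sign bit: 0 (non-negative)
Read directly as an unsigned value:
011001011 = 128 + 64 + 8 + 2 + 1 = 203
Value: 203



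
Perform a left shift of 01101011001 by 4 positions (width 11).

Original: 01101011001 (decimal 857)
Shift left by 4 positions
Append 4 zeros on the right and drop the 4 high bits that overflow the 11-bit width
Result: 10110010000 (decimal 1424)
Equivalent: 857 << 4 = 857 × 2^4 = 13712, truncated to 11 bits = 1424



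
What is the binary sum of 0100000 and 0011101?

Add column by column from the right: bit + bit + carry-in; write the sum mod 2, carry 1 when the sum is 2 or 3.
carry:  0000000
        0100000
+       0011101
---------------
       00111101
(the carry out of the leftmost column, 0, becomes the leading bit)
Decimal check:
  0100000 = 32
  0011101 = 16 + 8 + 4 + 1 = 29
  32 + 29 = 61, and 00111101 = 32 + 16 + 8 + 4 + 1 = 61 ✓



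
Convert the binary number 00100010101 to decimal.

Sum of powers of 2 for each 1-bit:
2^0 + 2^2 + 2^4 + 2^8
= 1 + 4 + 16 + 256
= 277



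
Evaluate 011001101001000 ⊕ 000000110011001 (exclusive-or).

XOR: 1 when bits differ
  011001101001000
^ 000000110011001
-----------------
  011001011010001
Decimal: 13128 ^ 409 = 13009



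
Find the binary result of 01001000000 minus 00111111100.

Method 1 - Direct subtraction (column by column from the right: bit − bit − borrow-in; if negative, add 2 and borrow 1 from the next column):
borrow: 01111111000
        01001000000
-       00111111100
-------------------
        00001000100

Method 2 - Add two's complement:
Two's complement of 00111111100: invert → 11000000011, add 1 → 11000000100
  01001000000
+ 11000000100
-------------
 100001000100  (end carry out of the top bit = 1)
Discarding the end carry: 00001000100
Decimal check:
  01001000000 = 512 + 64 = 576
  00111111100 = 256 + 128 + 64 + 32 + 16 + 8 + 4 = 508
  576 - 508 = 68, and 00001000100 = 64 + 4 = 68 ✓



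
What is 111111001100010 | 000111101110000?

OR: 1 when either bit is 1
  111111001100010
| 000111101110000
-----------------
  111111101110010
Decimal: 32354 | 3952 = 32626



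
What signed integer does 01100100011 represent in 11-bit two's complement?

Binary: 01100100011
Sign bit: 0 (non-negative)
Read directly as an unsigned value:
01100100011 = 512 + 256 + 32 + 2 + 1 = 803
Value: 803



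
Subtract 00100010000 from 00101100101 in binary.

Method 1 - Direct subtraction (column by column from the right: bit − bit − borrow-in; if negative, add 2 and borrow 1 from the next column):
borrow: 00000100000
        00101100101
-       00100010000
-------------------
        00001010101

Method 2 - Add two's complement:
Two's complement of 00100010000: invert → 11011101111, add 1 → 11011110000
  00101100101
+ 11011110000
-------------
 100001010101  (end carry out of the top bit = 1)
Discarding the end carry: 00001010101
Decimal check:
  00101100101 = 256 + 64 + 32 + 4 + 1 = 357
  00100010000 = 256 + 16 = 272
  357 - 272 = 85, and 00001010101 = 64 + 16 + 4 + 1 = 85 ✓



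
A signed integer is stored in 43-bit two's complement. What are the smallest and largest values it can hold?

For 43-bit two's complement:
Minimum: -2^42 = -4398046511104
Maximum: 2^42 - 1 = 4398046511103



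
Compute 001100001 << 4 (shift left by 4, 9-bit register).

Original: 001100001 (decimal 97)
Shift left by 4 positions
Append 4 zeros on the right and drop the 4 high bits that overflow the 9-bit width
Result: 000010000 (decimal 16)
Equivalent: 97 << 4 = 97 × 2^4 = 1552, truncated to 9 bits = 16



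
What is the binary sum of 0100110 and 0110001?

Add column by column from the right: bit + bit + carry-in; write the sum mod 2, carry 1 when the sum is 2 or 3.
carry:  1000000
        0100110
+       0110001
---------------
       01010111
(the carry out of the leftmost column, 0, becomes the leading bit)
Decimal check:
  0100110 = 32 + 4 + 2 = 38
  0110001 = 32 + 16 + 1 = 49
  38 + 49 = 87, and 01010111 = 64 + 16 + 4 + 2 + 1 = 87 ✓



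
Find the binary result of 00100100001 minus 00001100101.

Method 1 - Direct subtraction (column by column from the right: bit − bit − borrow-in; if negative, add 2 and borrow 1 from the next column):
borrow: 00111111000
        00100100001
-       00001100101
-------------------
        00010111100

Method 2 - Add two's complement:
Two's complement of 00001100101: invert → 11110011010, add 1 → 11110011011
  00100100001
+ 11110011011
-------------
 100010111100  (end carry out of the top bit = 1)
Discarding the end carry: 00010111100
Decimal check:
  00100100001 = 256 + 32 + 1 = 289
  00001100101 = 64 + 32 + 4 + 1 = 101
  289 - 101 = 188, and 00010111100 = 128 + 32 + 16 + 8 + 4 = 188 ✓



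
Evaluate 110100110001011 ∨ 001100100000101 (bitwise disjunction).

OR: 1 when either bit is 1
  110100110001011
| 001100100000101
-----------------
  111100110001111
Decimal: 27019 | 6405 = 31119



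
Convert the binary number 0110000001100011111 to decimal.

Sum of powers of 2 for each 1-bit:
2^0 + 2^1 + 2^2 + 2^3 + 2^4 + 2^8 + 2^9 + 2^16 + 2^17
= 1 + 2 + 4 + 8 + 16 + 256 + 512 + 65536 + 131072
= 197407



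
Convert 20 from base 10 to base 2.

Using repeated division by 2:
20 ÷ 2 = 10 remainder 0
10 ÷ 2 = 5 remainder 0
5 ÷ 2 = 2 remainder 1
2 ÷ 2 = 1 remainder 0
1 ÷ 2 = 0 remainder 1
Reading remainders bottom to top: 10100



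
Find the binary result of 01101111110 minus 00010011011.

Method 1 - Direct subtraction (column by column from the right: bit − bit − borrow-in; if negative, add 2 and borrow 1 from the next column):
borrow: 00100000110
        01101111110
-       00010011011
-------------------
        01011100011

Method 2 - Add two's complement:
Two's complement of 00010011011: invert → 11101100100, add 1 → 11101100101
  01101111110
+ 11101100101
-------------
 101011100011  (end carry out of the top bit = 1)
Discarding the end carry: 01011100011
Decimal check:
  01101111110 = 512 + 256 + 64 + 32 + 16 + 8 + 4 + 2 = 894
  00010011011 = 128 + 16 + 8 + 2 + 1 = 155
  894 - 155 = 739, and 01011100011 = 512 + 128 + 64 + 32 + 2 + 1 = 739 ✓



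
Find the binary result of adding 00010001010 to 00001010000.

Add column by column from the right: bit + bit + carry-in; write the sum mod 2, carry 1 when the sum is 2 or 3.
carry:  00000000000
        00010001010
+       00001010000
-------------------
       000011011010
(the carry out of the leftmost column, 0, becomes the leading bit)
Decimal check:
  00010001010 = 128 + 8 + 2 = 138
  00001010000 = 64 + 16 = 80
  138 + 80 = 218, and 000011011010 = 128 + 64 + 16 + 8 + 2 = 218 ✓



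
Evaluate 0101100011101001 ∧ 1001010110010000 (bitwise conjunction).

AND: 1 only when both bits are 1
  0101100011101001
& 1001010110010000
------------------
  0001000010000000
Decimal: 22761 & 38288 = 4224



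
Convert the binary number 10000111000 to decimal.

Sum of powers of 2 for each 1-bit:
2^3 + 2^4 + 2^5 + 2^10
= 8 + 16 + 32 + 1024
= 1080



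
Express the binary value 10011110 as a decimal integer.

Sum of powers of 2 for each 1-bit:
2^1 + 2^2 + 2^3 + 2^4 + 2^7
= 2 + 4 + 8 + 16 + 128
= 158



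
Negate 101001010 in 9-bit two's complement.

Original (sign bit 1, negative): 101001010
Step 1 - Invert all bits: 010110101
Step 2 - Add 1: 010110110
Verification: 101001010 + 010110110 = 1000000000; discarding the end carry (carry out of the top bit) leaves the 9-bit value 000000000, as required for x + (-x)



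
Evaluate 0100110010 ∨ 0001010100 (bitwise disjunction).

OR: 1 when either bit is 1
  0100110010
| 0001010100
------------
  0101110110
Decimal: 306 | 84 = 374



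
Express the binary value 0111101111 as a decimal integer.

Sum of powers of 2 for each 1-bit:
2^0 + 2^1 + 2^2 + 2^3 + 2^5 + 2^6 + 2^7 + 2^8
= 1 + 2 + 4 + 8 + 32 + 64 + 128 + 256
= 495



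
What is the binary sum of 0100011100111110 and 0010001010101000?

Add column by column from the right: bit + bit + carry-in; write the sum mod 2, carry 1 when the sum is 2 or 3.
carry:  0000110001110000
        0100011100111110
+       0010001010101000
------------------------
       00110100111100110
(the carry out of the leftmost column, 0, becomes the leading bit)
Decimal check:
  0100011100111110 = 16384 + 1024 + 512 + 256 + 32 + 16 + 8 + 4 + 2 = 18238
  0010001010101000 = 8192 + 512 + 128 + 32 + 8 = 8872
  18238 + 8872 = 27110, and 00110100111100110 = 16384 + 8192 + 2048 + 256 + 128 + 64 + 32 + 4 + 2 = 27110 ✓



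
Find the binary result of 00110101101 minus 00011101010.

Method 1 - Direct subtraction (column by column from the right: bit − bit − borrow-in; if negative, add 2 and borrow 1 from the next column):
borrow: 00110000100
        00110101101
-       00011101010
-------------------
        00011000011

Method 2 - Add two's complement:
Two's complement of 00011101010: invert → 11100010101, add 1 → 11100010110
  00110101101
+ 11100010110
-------------
 100011000011  (end carry out of the top bit = 1)
Discarding the end carry: 00011000011
Decimal check:
  00110101101 = 256 + 128 + 32 + 8 + 4 + 1 = 429
  00011101010 = 128 + 64 + 32 + 8 + 2 = 234
  429 - 234 = 195, and 00011000011 = 128 + 64 + 2 + 1 = 195 ✓



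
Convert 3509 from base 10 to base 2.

Using repeated division by 2:
3509 ÷ 2 = 1754 remainder 1
1754 ÷ 2 = 877 remainder 0
877 ÷ 2 = 438 remainder 1
438 ÷ 2 = 219 remainder 0
219 ÷ 2 = 109 remainder 1
109 ÷ 2 = 54 remainder 1
54 ÷ 2 = 27 remainder 0
27 ÷ 2 = 13 remainder 1
13 ÷ 2 = 6 remainder 1
6 ÷ 2 = 3 remainder 0
3 ÷ 2 = 1 remainder 1
1 ÷ 2 = 0 remainder 1
Reading remainders bottom to top: 110110110101



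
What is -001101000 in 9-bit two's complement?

Original: 001101000
Step 1 - Invert all bits: 110010111
Step 2 - Add 1: 110011000
Verification: 001101000 + 110011000 = 1000000000; discarding the end carry (carry out of the top bit) leaves the 9-bit value 000000000, as required for x + (-x)



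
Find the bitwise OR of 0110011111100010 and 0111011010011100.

OR: 1 when either bit is 1
  0110011111100010
| 0111011010011100
------------------
  0111011111111110
Decimal: 26594 | 30364 = 30718



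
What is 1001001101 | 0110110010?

OR: 1 when either bit is 1
  1001001101
| 0110110010
------------
  1111111111
Decimal: 589 | 434 = 1023



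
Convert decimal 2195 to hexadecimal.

Using repeated division by 16 (digits 10–15 are A–F):
2195 ÷ 16 = 137 remainder 3
137 ÷ 16 = 8 remainder 9
8 ÷ 16 = 0 remainder 8
Reading remainders bottom to top: 893



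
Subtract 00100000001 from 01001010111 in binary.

Method 1 - Direct subtraction (column by column from the right: bit − bit − borrow-in; if negative, add 2 and borrow 1 from the next column):
borrow: 01000000000
        01001010111
-       00100000001
-------------------
        00101010110

Method 2 - Add two's complement:
Two's complement of 00100000001: invert → 11011111110, add 1 → 11011111111
  01001010111
+ 11011111111
-------------
 100101010110  (end carry out of the top bit = 1)
Discarding the end carry: 00101010110
Decimal check:
  01001010111 = 512 + 64 + 16 + 4 + 2 + 1 = 599
  00100000001 = 256 + 1 = 257
  599 - 257 = 342, and 00101010110 = 256 + 64 + 16 + 4 + 2 = 342 ✓



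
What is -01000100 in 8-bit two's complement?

Original: 01000100
Step 1 - Invert all bits: 10111011
Step 2 - Add 1: 10111100
Verification: 01000100 + 10111100 = 100000000; discarding the end carry (carry out of the top bit) leaves the 8-bit value 00000000, as required for x + (-x)



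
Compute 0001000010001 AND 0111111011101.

AND: 1 only when both bits are 1
  0001000010001
& 0111111011101
---------------
  0001000010001
Decimal: 529 & 4061 = 529



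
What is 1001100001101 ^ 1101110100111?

XOR: 1 when bits differ
  1001100001101
^ 1101110100111
---------------
  0100010101010
Decimal: 4877 ^ 7079 = 2218



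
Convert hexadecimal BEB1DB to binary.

Convert each hex digit to 4 bits:
  B = 1011
  E = 1110
  B = 1011
  1 = 0001
  D = 1101
  B = 1011
Concatenate: 101111101011000111011011



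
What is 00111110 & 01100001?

AND: 1 only when both bits are 1
  00111110
& 01100001
----------
  00100000
Decimal: 62 & 97 = 32



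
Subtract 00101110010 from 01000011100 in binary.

Method 1 - Direct subtraction (column by column from the right: bit − bit − borrow-in; if negative, add 2 and borrow 1 from the next column):
borrow: 01111000100
        01000011100
-       00101110010
-------------------
        00010101010

Method 2 - Add two's complement:
Two's complement of 00101110010: invert → 11010001101, add 1 → 11010001110
  01000011100
+ 11010001110
-------------
 100010101010  (end carry out of the top bit = 1)
Discarding the end carry: 00010101010
Decimal check:
  01000011100 = 512 + 16 + 8 + 4 = 540
  00101110010 = 256 + 64 + 32 + 16 + 2 = 370
  540 - 370 = 170, and 00010101010 = 128 + 32 + 8 + 2 = 170 ✓



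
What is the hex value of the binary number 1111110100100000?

Group into 4-bit nibbles from right:
  1111 = F
  1101 = D
  0010 = 2
  0000 = 0
Result: FD20



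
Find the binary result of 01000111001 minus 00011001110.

Method 1 - Direct subtraction (column by column from the right: bit − bit − borrow-in; if negative, add 2 and borrow 1 from the next column):
borrow: 01110011100
        01000111001
-       00011001110
-------------------
        00101101011

Method 2 - Add two's complement:
Two's complement of 00011001110: invert → 11100110001, add 1 → 11100110010
  01000111001
+ 11100110010
-------------
 100101101011  (end carry out of the top bit = 1)
Discarding the end carry: 00101101011
Decimal check:
  01000111001 = 512 + 32 + 16 + 8 + 1 = 569
  00011001110 = 128 + 64 + 8 + 4 + 2 = 206
  569 - 206 = 363, and 00101101011 = 256 + 64 + 32 + 8 + 2 + 1 = 363 ✓



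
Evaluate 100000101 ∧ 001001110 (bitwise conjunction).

AND: 1 only when both bits are 1
  100000101
& 001001110
-----------
  000000100
Decimal: 261 & 78 = 4



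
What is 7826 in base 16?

Using repeated division by 16 (digits 10–15 are A–F):
7826 ÷ 16 = 489 remainder 2
489 ÷ 16 = 30 remainder 9
30 ÷ 16 = 1 remainder 14 (E)
1 ÷ 16 = 0 remainder 1
Reading remainders bottom to top: 1E92



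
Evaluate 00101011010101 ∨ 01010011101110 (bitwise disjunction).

OR: 1 when either bit is 1
  00101011010101
| 01010011101110
----------------
  01111011111111
Decimal: 2773 | 5358 = 7935



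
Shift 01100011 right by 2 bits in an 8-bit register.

Original: 01100011 (decimal 99)
Shift right by 2 positions
Drop the 2 low bits; fill with zeros on the left
Result: 00011000 (decimal 24)
Equivalent: 99 >> 2 = 99 ÷ 2^2 = 24



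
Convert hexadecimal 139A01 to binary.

Convert each hex digit to 4 bits:
  1 = 0001
  3 = 0011
  9 = 1001
  A = 1010
  0 = 0000
  1 = 0001
Concatenate: 000100111001101000000001



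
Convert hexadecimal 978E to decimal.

Expand by place value (powers of 16):
Digit values: E = 14
978E = 9 × 16^3 + 7 × 16^2 + 8 × 16^1 + 14 × 16^0
= 9 × 4096 + 7 × 256 + 8 × 16 + 14 × 1
= 36864 + 1792 + 128 + 14
= 38798



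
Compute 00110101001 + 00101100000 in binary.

Add column by column from the right: bit + bit + carry-in; write the sum mod 2, carry 1 when the sum is 2 or 3.
carry:  01111000000
        00110101001
+       00101100000
-------------------
       001100001001
(the carry out of the leftmost column, 0, becomes the leading bit)
Decimal check:
  00110101001 = 256 + 128 + 32 + 8 + 1 = 425
  00101100000 = 256 + 64 + 32 = 352
  425 + 352 = 777, and 001100001001 = 512 + 256 + 8 + 1 = 777 ✓



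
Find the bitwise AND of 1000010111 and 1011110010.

AND: 1 only when both bits are 1
  1000010111
& 1011110010
------------
  1000010010
Decimal: 535 & 754 = 530



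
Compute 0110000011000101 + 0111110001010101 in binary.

Add column by column from the right: bit + bit + carry-in; write the sum mod 2, carry 1 when the sum is 2 or 3.
carry:  1100000110001010
        0110000011000101
+       0111110001010101
------------------------
       01101110100011010
(the carry out of the leftmost column, 0, becomes the leading bit)
Decimal check:
  0110000011000101 = 16384 + 8192 + 128 + 64 + 4 + 1 = 24773
  0111110001010101 = 16384 + 8192 + 4096 + 2048 + 1024 + 64 + 16 + 4 + 1 = 31829
  24773 + 31829 = 56602, and 01101110100011010 = 32768 + 16384 + 4096 + 2048 + 1024 + 256 + 16 + 8 + 2 = 56602 ✓



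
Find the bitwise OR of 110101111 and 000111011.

OR: 1 when either bit is 1
  110101111
| 000111011
-----------
  110111111
Decimal: 431 | 59 = 447



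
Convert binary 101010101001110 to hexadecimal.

Group into 4-bit nibbles from right:
  0101 = 5
  0101 = 5
  0100 = 4
  1110 = E
Result: 554E



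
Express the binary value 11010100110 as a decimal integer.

Sum of powers of 2 for each 1-bit:
2^1 + 2^2 + 2^5 + 2^7 + 2^9 + 2^10
= 2 + 4 + 32 + 128 + 512 + 1024
= 1702



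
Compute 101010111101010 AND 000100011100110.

AND: 1 only when both bits are 1
  101010111101010
& 000100011100110
-----------------
  000000011100010
Decimal: 21994 & 2278 = 226



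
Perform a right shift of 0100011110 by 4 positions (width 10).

Original: 0100011110 (decimal 286)
Shift right by 4 positions
Drop the 4 low bits; fill with zeros on the left
Result: 0000010001 (decimal 17)
Equivalent: 286 >> 4 = 286 ÷ 2^4 = 17



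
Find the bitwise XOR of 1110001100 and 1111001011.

XOR: 1 when bits differ
  1110001100
^ 1111001011
------------
  0001000111
Decimal: 908 ^ 971 = 71

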